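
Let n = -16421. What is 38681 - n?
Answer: 55102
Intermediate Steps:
38681 - n = 38681 - 1*(-16421) = 38681 + 16421 = 55102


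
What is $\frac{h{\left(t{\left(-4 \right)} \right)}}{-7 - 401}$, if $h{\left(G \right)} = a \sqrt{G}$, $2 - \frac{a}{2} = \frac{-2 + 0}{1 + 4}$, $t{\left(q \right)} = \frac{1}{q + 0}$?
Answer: $- \frac{i}{170} \approx - 0.0058824 i$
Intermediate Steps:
$t{\left(q \right)} = \frac{1}{q}$
$a = \frac{24}{5}$ ($a = 4 - 2 \frac{-2 + 0}{1 + 4} = 4 - 2 \left(- \frac{2}{5}\right) = 4 - 2 \left(\left(-2\right) \frac{1}{5}\right) = 4 - - \frac{4}{5} = 4 + \frac{4}{5} = \frac{24}{5} \approx 4.8$)
$h{\left(G \right)} = \frac{24 \sqrt{G}}{5}$
$\frac{h{\left(t{\left(-4 \right)} \right)}}{-7 - 401} = \frac{\frac{24}{5} \sqrt{\frac{1}{-4}}}{-7 - 401} = \frac{\frac{24}{5} \sqrt{- \frac{1}{4}}}{-408} = \frac{24 \frac{i}{2}}{5} \left(- \frac{1}{408}\right) = \frac{12 i}{5} \left(- \frac{1}{408}\right) = - \frac{i}{170}$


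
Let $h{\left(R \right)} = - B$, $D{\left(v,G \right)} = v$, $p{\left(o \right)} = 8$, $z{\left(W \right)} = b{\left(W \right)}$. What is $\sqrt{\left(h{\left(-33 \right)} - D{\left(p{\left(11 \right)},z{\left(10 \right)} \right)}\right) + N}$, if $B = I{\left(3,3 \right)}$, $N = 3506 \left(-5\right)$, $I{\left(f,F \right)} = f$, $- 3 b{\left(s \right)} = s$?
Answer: $3 i \sqrt{1949} \approx 132.44 i$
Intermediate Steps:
$b{\left(s \right)} = - \frac{s}{3}$
$z{\left(W \right)} = - \frac{W}{3}$
$N = -17530$
$B = 3$
$h{\left(R \right)} = -3$ ($h{\left(R \right)} = \left(-1\right) 3 = -3$)
$\sqrt{\left(h{\left(-33 \right)} - D{\left(p{\left(11 \right)},z{\left(10 \right)} \right)}\right) + N} = \sqrt{\left(-3 - 8\right) - 17530} = \sqrt{-11 - 17530} = \sqrt{-17541} = 3 i \sqrt{1949}$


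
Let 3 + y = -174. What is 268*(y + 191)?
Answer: 3752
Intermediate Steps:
y = -177 (y = -3 - 174 = -177)
268*(y + 191) = 268*(-177 + 191) = 268*14 = 3752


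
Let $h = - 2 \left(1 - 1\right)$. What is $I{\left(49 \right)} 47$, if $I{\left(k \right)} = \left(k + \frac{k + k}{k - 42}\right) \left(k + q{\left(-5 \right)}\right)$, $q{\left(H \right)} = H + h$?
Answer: $130284$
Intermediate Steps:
$h = 0$ ($h = \left(-2\right) 0 = 0$)
$q{\left(H \right)} = H$ ($q{\left(H \right)} = H + 0 = H$)
$I{\left(k \right)} = \left(-5 + k\right) \left(k + \frac{2 k}{-42 + k}\right)$ ($I{\left(k \right)} = \left(k + \frac{k + k}{k - 42}\right) \left(k - 5\right) = \left(k + \frac{2 k}{-42 + k}\right) \left(-5 + k\right) = \left(-5 + k\right) \left(k + \frac{2 k}{-42 + k}\right)$)
$I{\left(49 \right)} 47 = \frac{49 \left(200 + 49^{2} - 2205\right)}{-42 + 49} \cdot 47 = \frac{49 \left(200 + 2401 - 2205\right)}{7} \cdot 47 = 49 \cdot \frac{1}{7} \cdot 396 \cdot 47 = 2772 \cdot 47 = 130284$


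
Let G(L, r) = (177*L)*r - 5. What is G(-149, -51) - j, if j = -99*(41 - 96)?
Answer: 1339573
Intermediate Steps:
G(L, r) = -5 + 177*L*r (G(L, r) = 177*L*r - 5 = -5 + 177*L*r)
j = 5445 (j = -99*(-55) = 5445)
G(-149, -51) - j = (-5 + 177*(-149)*(-51)) - 1*5445 = (-5 + 1345023) - 5445 = 1345018 - 5445 = 1339573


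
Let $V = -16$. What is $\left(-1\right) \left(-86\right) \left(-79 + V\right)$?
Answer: $-8170$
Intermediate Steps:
$\left(-1\right) \left(-86\right) \left(-79 + V\right) = \left(-1\right) \left(-86\right) \left(-79 - 16\right) = 86 \left(-95\right) = -8170$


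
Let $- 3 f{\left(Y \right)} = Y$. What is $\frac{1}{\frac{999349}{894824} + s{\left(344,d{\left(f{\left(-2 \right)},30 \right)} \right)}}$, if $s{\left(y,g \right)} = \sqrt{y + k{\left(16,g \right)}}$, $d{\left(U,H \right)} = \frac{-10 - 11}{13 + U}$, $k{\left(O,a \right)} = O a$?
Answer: $- \frac{36663900252616}{10445151406445855} + \frac{1601419981952 \sqrt{134234}}{10445151406445855} \approx 0.052662$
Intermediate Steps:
$f{\left(Y \right)} = - \frac{Y}{3}$
$d{\left(U,H \right)} = - \frac{21}{13 + U}$
$s{\left(y,g \right)} = \sqrt{y + 16 g}$
$\frac{1}{\frac{999349}{894824} + s{\left(344,d{\left(f{\left(-2 \right)},30 \right)} \right)}} = \frac{1}{\frac{999349}{894824} + \sqrt{344 + 16 \left(- \frac{21}{13 - - \frac{2}{3}}\right)}} = \frac{1}{999349 \cdot \frac{1}{894824} + \sqrt{344 + 16 \left(- \frac{21}{13 + \frac{2}{3}}\right)}} = \frac{1}{\frac{999349}{894824} + \sqrt{344 + 16 \left(- \frac{21}{\frac{41}{3}}\right)}} = \frac{1}{\frac{999349}{894824} + \sqrt{344 + 16 \left(\left(-21\right) \frac{3}{41}\right)}} = \frac{1}{\frac{999349}{894824} + \sqrt{344 + 16 \left(- \frac{63}{41}\right)}} = \frac{1}{\frac{999349}{894824} + \sqrt{344 - \frac{1008}{41}}} = \frac{1}{\frac{999349}{894824} + \sqrt{\frac{13096}{41}}} = \frac{1}{\frac{999349}{894824} + \frac{2 \sqrt{134234}}{41}}$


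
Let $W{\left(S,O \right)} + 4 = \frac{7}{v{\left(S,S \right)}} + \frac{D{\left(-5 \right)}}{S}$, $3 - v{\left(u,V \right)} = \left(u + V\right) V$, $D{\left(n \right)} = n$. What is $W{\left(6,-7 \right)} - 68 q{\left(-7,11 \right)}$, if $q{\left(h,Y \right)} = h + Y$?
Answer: $- \frac{12739}{46} \approx -276.93$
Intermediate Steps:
$q{\left(h,Y \right)} = Y + h$
$v{\left(u,V \right)} = 3 - V \left(V + u\right)$ ($v{\left(u,V \right)} = 3 - \left(u + V\right) V = 3 - \left(V + u\right) V = 3 - V \left(V + u\right)$)
$W{\left(S,O \right)} = -4 - \frac{5}{S} + \frac{7}{3 - 2 S^{2}}$ ($W{\left(S,O \right)} = -4 + \left(\frac{7}{3 - S^{2} - S S} - \frac{5}{S}\right) = -4 + \left(\frac{7}{3 - S^{2} - S^{2}} - \frac{5}{S}\right) = -4 + \left(\frac{7}{3 - 2 S^{2}} - \frac{5}{S}\right) = -4 + \left(- \frac{5}{S} + \frac{7}{3 - 2 S^{2}}\right) = -4 - \frac{5}{S} + \frac{7}{3 - 2 S^{2}}$)
$W{\left(6,-7 \right)} - 68 q{\left(-7,11 \right)} = \frac{15 - 10 \cdot 6^{2} - 8 \cdot 6^{3} + 5 \cdot 6}{6 \left(-3 + 2 \cdot 6^{2}\right)} - 68 \left(11 - 7\right) = \frac{15 - 360 - 1728 + 30}{6 \left(-3 + 2 \cdot 36\right)} - 272 = \frac{15 - 360 - 1728 + 30}{6 \left(-3 + 72\right)} - 272 = \frac{1}{6} \cdot \frac{1}{69} \left(-2043\right) - 272 = - \frac{227}{46} - 272 = - \frac{12739}{46}$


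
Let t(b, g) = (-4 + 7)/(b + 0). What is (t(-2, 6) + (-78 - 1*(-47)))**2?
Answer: 4225/4 ≈ 1056.3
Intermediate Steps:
t(b, g) = 3/b
(t(-2, 6) + (-78 - 1*(-47)))**2 = (3/(-2) + (-78 - 1*(-47)))**2 = (3*(-1/2) + (-78 + 47))**2 = (-3/2 - 31)**2 = (-65/2)**2 = 4225/4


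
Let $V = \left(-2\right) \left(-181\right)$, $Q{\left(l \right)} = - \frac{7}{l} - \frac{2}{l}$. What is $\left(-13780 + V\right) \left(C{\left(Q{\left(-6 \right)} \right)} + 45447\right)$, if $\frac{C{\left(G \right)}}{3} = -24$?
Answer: $-608841750$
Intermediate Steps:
$Q{\left(l \right)} = - \frac{9}{l}$
$V = 362$
$C{\left(G \right)} = -72$ ($C{\left(G \right)} = 3 \left(-24\right) = -72$)
$\left(-13780 + V\right) \left(C{\left(Q{\left(-6 \right)} \right)} + 45447\right) = \left(-13780 + 362\right) \left(-72 + 45447\right) = \left(-13418\right) 45375 = -608841750$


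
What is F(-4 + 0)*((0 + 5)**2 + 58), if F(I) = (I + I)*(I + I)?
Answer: 5312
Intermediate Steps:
F(I) = 4*I**2 (F(I) = (2*I)*(2*I) = 4*I**2)
F(-4 + 0)*((0 + 5)**2 + 58) = (4*(-4 + 0)**2)*((0 + 5)**2 + 58) = (4*(-4)**2)*(5**2 + 58) = (4*16)*(25 + 58) = 64*83 = 5312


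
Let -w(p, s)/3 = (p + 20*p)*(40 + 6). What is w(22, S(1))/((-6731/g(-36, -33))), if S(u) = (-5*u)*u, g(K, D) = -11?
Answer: -701316/6731 ≈ -104.19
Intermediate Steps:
S(u) = -5*u²
w(p, s) = -2898*p (w(p, s) = -3*(p + 20*p)*(40 + 6) = -3*21*p*46 = -2898*p)
w(22, S(1))/((-6731/g(-36, -33))) = (-2898*22)/((-6731/(-11))) = -63756/((-6731*(-1/11))) = -63756/6731/11 = -63756*11/6731 = -701316/6731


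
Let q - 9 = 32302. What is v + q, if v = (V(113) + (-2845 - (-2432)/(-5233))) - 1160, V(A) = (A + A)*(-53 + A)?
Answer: 219082346/5233 ≈ 41866.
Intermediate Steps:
q = 32311 (q = 9 + 32302 = 32311)
V(A) = 2*A*(-53 + A) (V(A) = (2*A)*(-53 + A) = 2*A*(-53 + A))
v = 49998883/5233 (v = (2*113*(-53 + 113) + (-2845 - (-2432)/(-5233))) - 1160 = (2*113*60 + (-2845 - (-2432)*(-1)/5233)) - 1160 = (13560 + (-2845 - 1*2432/5233)) - 1160 = (13560 + (-2845 - 2432/5233)) - 1160 = (13560 - 14890317/5233) - 1160 = 56069163/5233 - 1160 = 49998883/5233 ≈ 9554.5)
v + q = 49998883/5233 + 32311 = 219082346/5233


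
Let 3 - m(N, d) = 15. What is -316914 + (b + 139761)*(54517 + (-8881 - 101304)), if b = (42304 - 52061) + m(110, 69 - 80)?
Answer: -7236711570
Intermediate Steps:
m(N, d) = -12 (m(N, d) = 3 - 1*15 = 3 - 15 = -12)
b = -9769 (b = (42304 - 52061) - 12 = -9757 - 12 = -9769)
-316914 + (b + 139761)*(54517 + (-8881 - 101304)) = -316914 + (-9769 + 139761)*(54517 + (-8881 - 101304)) = -316914 + 129992*(54517 - 110185) = -316914 + 129992*(-55668) = -316914 - 7236394656 = -7236711570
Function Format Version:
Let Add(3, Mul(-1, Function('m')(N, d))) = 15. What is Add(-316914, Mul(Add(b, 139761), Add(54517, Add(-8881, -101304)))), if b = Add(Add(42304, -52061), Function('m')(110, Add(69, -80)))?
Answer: -7236711570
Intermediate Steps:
Function('m')(N, d) = -12 (Function('m')(N, d) = Add(3, Mul(-1, 15)) = Add(3, -15) = -12)
b = -9769 (b = Add(Add(42304, -52061), -12) = Add(-9757, -12) = -9769)
Add(-316914, Mul(Add(b, 139761), Add(54517, Add(-8881, -101304)))) = Add(-316914, Mul(Add(-9769, 139761), Add(54517, Add(-8881, -101304)))) = Add(-316914, Mul(129992, Add(54517, -110185))) = Add(-316914, Mul(129992, -55668)) = Add(-316914, -7236394656) = -7236711570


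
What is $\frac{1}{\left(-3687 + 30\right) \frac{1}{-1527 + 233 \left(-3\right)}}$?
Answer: $\frac{14}{23} \approx 0.6087$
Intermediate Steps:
$\frac{1}{\left(-3687 + 30\right) \frac{1}{-1527 + 233 \left(-3\right)}} = \frac{1}{\left(-3657\right) \frac{1}{-1527 - 699}} = \frac{1}{\left(-3657\right) \frac{1}{-2226}} = \frac{1}{\left(-3657\right) \left(- \frac{1}{2226}\right)} = \frac{1}{\frac{23}{14}} = \frac{14}{23}$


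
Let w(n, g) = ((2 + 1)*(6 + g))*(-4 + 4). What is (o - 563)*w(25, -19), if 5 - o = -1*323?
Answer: 0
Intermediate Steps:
w(n, g) = 0 (w(n, g) = (3*(6 + g))*0 = (18 + 3*g)*0 = 0)
o = 328 (o = 5 - (-1)*323 = 5 - 1*(-323) = 5 + 323 = 328)
(o - 563)*w(25, -19) = (328 - 563)*0 = -235*0 = 0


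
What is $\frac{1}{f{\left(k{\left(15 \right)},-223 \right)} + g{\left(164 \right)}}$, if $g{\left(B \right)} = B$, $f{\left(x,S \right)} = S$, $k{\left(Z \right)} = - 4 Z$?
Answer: $- \frac{1}{59} \approx -0.016949$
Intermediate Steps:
$\frac{1}{f{\left(k{\left(15 \right)},-223 \right)} + g{\left(164 \right)}} = \frac{1}{-223 + 164} = \frac{1}{-59} = - \frac{1}{59}$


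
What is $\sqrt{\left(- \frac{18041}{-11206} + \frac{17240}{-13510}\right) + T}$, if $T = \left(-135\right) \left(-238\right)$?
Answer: $\frac{3 \sqrt{818247454573921918}}{15139306} \approx 179.25$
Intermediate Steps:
$T = 32130$
$\sqrt{\left(- \frac{18041}{-11206} + \frac{17240}{-13510}\right) + T} = \sqrt{\left(- \frac{18041}{-11206} + \frac{17240}{-13510}\right) + 32130} = \sqrt{\left(\left(-18041\right) \left(- \frac{1}{11206}\right) + 17240 \left(- \frac{1}{13510}\right)\right) + 32130} = \sqrt{\left(\frac{18041}{11206} - \frac{1724}{1351}\right) + 32130} = \sqrt{\frac{5054247}{15139306} + 32130} = \sqrt{\frac{486430956027}{15139306}} = \frac{3 \sqrt{818247454573921918}}{15139306}$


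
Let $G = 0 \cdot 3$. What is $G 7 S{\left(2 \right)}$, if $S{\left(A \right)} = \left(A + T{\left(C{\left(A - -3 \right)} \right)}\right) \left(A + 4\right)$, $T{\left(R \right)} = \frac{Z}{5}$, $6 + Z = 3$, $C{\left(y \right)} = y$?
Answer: $0$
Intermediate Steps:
$Z = -3$ ($Z = -6 + 3 = -3$)
$T{\left(R \right)} = - \frac{3}{5}$
$S{\left(A \right)} = \left(4 + A\right) \left(- \frac{3}{5} + A\right)$ ($S{\left(A \right)} = \left(A - \frac{3}{5}\right) \left(A + 4\right) = \left(- \frac{3}{5} + A\right) \left(4 + A\right) = \left(4 + A\right) \left(- \frac{3}{5} + A\right)$)
$G = 0$
$G 7 S{\left(2 \right)} = 0 \cdot 7 \left(- \frac{12}{5} + 2^{2} + \frac{17}{5} \cdot 2\right) = 0 \left(- \frac{12}{5} + 4 + \frac{34}{5}\right) = 0 \cdot \frac{42}{5} = 0$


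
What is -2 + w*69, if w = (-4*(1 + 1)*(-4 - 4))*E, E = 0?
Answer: -2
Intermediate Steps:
w = 0 (w = -4*(1 + 1)*(-4 - 4)*0 = -8*(-8)*0 = -4*(-16)*0 = 64*0 = 0)
-2 + w*69 = -2 + 0*69 = -2 + 0 = -2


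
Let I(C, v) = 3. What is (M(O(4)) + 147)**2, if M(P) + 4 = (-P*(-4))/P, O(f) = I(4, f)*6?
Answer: 21609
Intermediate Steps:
O(f) = 18 (O(f) = 3*6 = 18)
M(P) = 0 (M(P) = -4 + (-P*(-4))/P = -4 + (4*P)/P = -4 + 4 = 0)
(M(O(4)) + 147)**2 = (0 + 147)**2 = 147**2 = 21609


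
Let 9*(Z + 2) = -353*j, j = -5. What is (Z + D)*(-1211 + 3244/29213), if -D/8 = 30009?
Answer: 8485368238311/29213 ≈ 2.9047e+8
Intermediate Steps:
D = -240072 (D = -8*30009 = -240072)
Z = 1747/9 (Z = -2 + (-353*(-5))/9 = -2 + (1/9)*1765 = -2 + 1765/9 = 1747/9 ≈ 194.11)
(Z + D)*(-1211 + 3244/29213) = (1747/9 - 240072)*(-1211 + 3244/29213) = -2158901*(-1211 + 3244*(1/29213))/9 = -2158901*(-1211 + 3244/29213)/9 = -2158901/9*(-35373699/29213) = 8485368238311/29213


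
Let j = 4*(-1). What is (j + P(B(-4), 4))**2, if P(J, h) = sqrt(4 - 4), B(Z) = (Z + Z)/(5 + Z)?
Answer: 16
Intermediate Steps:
B(Z) = 2*Z/(5 + Z) (B(Z) = (2*Z)/(5 + Z) = 2*Z/(5 + Z))
j = -4
P(J, h) = 0 (P(J, h) = sqrt(0) = 0)
(j + P(B(-4), 4))**2 = (-4 + 0)**2 = (-4)**2 = 16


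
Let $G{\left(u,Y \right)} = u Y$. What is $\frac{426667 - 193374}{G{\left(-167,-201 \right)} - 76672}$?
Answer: $- \frac{233293}{43105} \approx -5.4122$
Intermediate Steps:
$G{\left(u,Y \right)} = Y u$
$\frac{426667 - 193374}{G{\left(-167,-201 \right)} - 76672} = \frac{426667 - 193374}{\left(-201\right) \left(-167\right) - 76672} = \frac{233293}{33567 - 76672} = \frac{233293}{-43105} = 233293 \left(- \frac{1}{43105}\right) = - \frac{233293}{43105}$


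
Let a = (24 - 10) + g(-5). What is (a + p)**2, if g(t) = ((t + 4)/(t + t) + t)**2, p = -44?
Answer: 358801/10000 ≈ 35.880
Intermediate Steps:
g(t) = (t + (4 + t)/(2*t))**2 (g(t) = ((4 + t)/((2*t)) + t)**2 = ((4 + t)*(1/(2*t)) + t)**2 = ((4 + t)/(2*t) + t)**2 = (t + (4 + t)/(2*t))**2)
a = 3801/100 (a = (24 - 10) + (1/4)*(4 - 5 + 2*(-5)**2)**2/(-5)**2 = 14 + (1/4)*(1/25)*(4 - 5 + 2*25)**2 = 14 + (1/4)*(1/25)*(4 - 5 + 50)**2 = 14 + (1/4)*(1/25)*49**2 = 14 + (1/4)*(1/25)*2401 = 14 + 2401/100 = 3801/100 ≈ 38.010)
(a + p)**2 = (3801/100 - 44)**2 = (-599/100)**2 = 358801/10000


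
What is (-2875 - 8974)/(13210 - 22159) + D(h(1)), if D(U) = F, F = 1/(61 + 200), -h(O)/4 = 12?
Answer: 1033846/778563 ≈ 1.3279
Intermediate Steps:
h(O) = -48 (h(O) = -4*12 = -48)
F = 1/261 ≈ 0.0038314
D(U) = 1/261
(-2875 - 8974)/(13210 - 22159) + D(h(1)) = (-2875 - 8974)/(13210 - 22159) + 1/261 = -11849/(-8949) + 1/261 = -11849*(-1/8949) + 1/261 = 11849/8949 + 1/261 = 1033846/778563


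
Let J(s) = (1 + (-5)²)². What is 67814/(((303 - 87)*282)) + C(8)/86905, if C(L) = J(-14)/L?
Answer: 226866259/203598360 ≈ 1.1143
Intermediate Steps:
J(s) = 676 (J(s) = (1 + 25)² = 26² = 676)
C(L) = 676/L
67814/(((303 - 87)*282)) + C(8)/86905 = 67814/(((303 - 87)*282)) + (676/8)/86905 = 67814/((216*282)) + (676*(⅛))*(1/86905) = 67814/60912 + (169/2)*(1/86905) = 67814*(1/60912) + 13/13370 = 33907/30456 + 13/13370 = 226866259/203598360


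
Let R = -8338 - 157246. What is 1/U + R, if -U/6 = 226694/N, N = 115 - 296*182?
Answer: -75073780673/453388 ≈ -1.6558e+5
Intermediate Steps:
N = -53757 (N = 115 - 53872 = -53757)
U = 453388/17919 (U = -1360164/(-53757) = -1360164*(-1)/53757 = -6*(-226694/53757) = 453388/17919 ≈ 25.302)
R = -165584
1/U + R = 1/(453388/17919) - 165584 = 17919/453388 - 165584 = -75073780673/453388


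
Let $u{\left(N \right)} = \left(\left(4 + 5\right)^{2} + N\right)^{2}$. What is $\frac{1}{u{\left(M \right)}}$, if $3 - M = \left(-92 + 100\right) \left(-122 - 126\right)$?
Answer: $\frac{1}{4276624} \approx 2.3383 \cdot 10^{-7}$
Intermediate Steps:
$M = 1987$ ($M = 3 - \left(-92 + 100\right) \left(-122 - 126\right) = 3 - 8 \left(-248\right) = 3 - -1984 = 3 + 1984 = 1987$)
$u{\left(N \right)} = \left(81 + N\right)^{2}$ ($u{\left(N \right)} = \left(9^{2} + N\right)^{2} = \left(81 + N\right)^{2}$)
$\frac{1}{u{\left(M \right)}} = \frac{1}{\left(81 + 1987\right)^{2}} = \frac{1}{2068^{2}} = \frac{1}{4276624}$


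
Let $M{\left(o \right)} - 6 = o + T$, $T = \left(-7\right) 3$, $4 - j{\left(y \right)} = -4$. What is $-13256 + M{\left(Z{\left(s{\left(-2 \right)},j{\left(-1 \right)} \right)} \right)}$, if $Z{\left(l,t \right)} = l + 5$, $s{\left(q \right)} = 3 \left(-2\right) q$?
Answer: $-13254$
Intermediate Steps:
$s{\left(q \right)} = - 6 q$
$j{\left(y \right)} = 8$ ($j{\left(y \right)} = 4 - -4 = 4 + 4 = 8$)
$Z{\left(l,t \right)} = 5 + l$
$T = -21$
$M{\left(o \right)} = -15 + o$ ($M{\left(o \right)} = 6 + \left(o - 21\right) = 6 + \left(-21 + o\right) = -15 + o$)
$-13256 + M{\left(Z{\left(s{\left(-2 \right)},j{\left(-1 \right)} \right)} \right)} = -13256 + \left(-15 + \left(5 - -12\right)\right) = -13256 + \left(-15 + \left(5 + 12\right)\right) = -13256 + \left(-15 + 17\right) = -13256 + 2 = -13254$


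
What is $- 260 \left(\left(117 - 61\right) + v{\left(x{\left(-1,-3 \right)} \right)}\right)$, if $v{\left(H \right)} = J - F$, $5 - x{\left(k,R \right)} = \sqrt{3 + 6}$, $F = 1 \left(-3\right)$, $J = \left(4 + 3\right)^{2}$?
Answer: $-28080$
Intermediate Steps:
$J = 49$ ($J = 7^{2} = 49$)
$F = -3$
$x{\left(k,R \right)} = 2$ ($x{\left(k,R \right)} = 5 - \sqrt{3 + 6} = 5 - \sqrt{9} = 5 - 3 = 2$)
$v{\left(H \right)} = 52$ ($v{\left(H \right)} = 49 - -3 = 49 + 3 = 52$)
$- 260 \left(\left(117 - 61\right) + v{\left(x{\left(-1,-3 \right)} \right)}\right) = - 260 \left(\left(117 - 61\right) + 52\right) = - 260 \left(56 + 52\right) = \left(-260\right) 108 = -28080$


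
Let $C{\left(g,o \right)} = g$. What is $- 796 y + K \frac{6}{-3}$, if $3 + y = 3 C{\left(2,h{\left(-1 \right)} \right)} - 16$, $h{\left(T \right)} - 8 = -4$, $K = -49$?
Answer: $10446$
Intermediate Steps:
$h{\left(T \right)} = 4$ ($h{\left(T \right)} = 8 - 4 = 4$)
$y = -13$ ($y = -3 + \left(3 \cdot 2 - 16\right) = -3 + \left(6 - 16\right) = -3 - 10 = -13$)
$- 796 y + K \frac{6}{-3} = \left(-796\right) \left(-13\right) - 49 \frac{6}{-3} = 10348 - 49 \cdot 6 \left(- \frac{1}{3}\right) = 10348 - -98 = 10348 + 98 = 10446$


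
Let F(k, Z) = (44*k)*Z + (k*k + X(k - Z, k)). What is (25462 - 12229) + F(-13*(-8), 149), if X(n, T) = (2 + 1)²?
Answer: 705882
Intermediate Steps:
X(n, T) = 9 (X(n, T) = 3² = 9)
F(k, Z) = 9 + k² + 44*Z*k (F(k, Z) = (44*k)*Z + (k*k + 9) = 44*Z*k + (k² + 9) = 44*Z*k + (9 + k²) = 9 + k² + 44*Z*k)
(25462 - 12229) + F(-13*(-8), 149) = (25462 - 12229) + (9 + (-13*(-8))² + 44*149*(-13*(-8))) = 13233 + (9 + 104² + 44*149*104) = 13233 + (9 + 10816 + 681824) = 13233 + 692649 = 705882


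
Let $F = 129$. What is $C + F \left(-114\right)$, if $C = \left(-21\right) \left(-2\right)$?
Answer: $-14664$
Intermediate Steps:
$C = 42$
$C + F \left(-114\right) = 42 + 129 \left(-114\right) = 42 - 14706 = -14664$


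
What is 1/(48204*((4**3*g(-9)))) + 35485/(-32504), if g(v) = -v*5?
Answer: -615786814337/564056213760 ≈ -1.0917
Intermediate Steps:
g(v) = -5*v
1/(48204*((4**3*g(-9)))) + 35485/(-32504) = 1/(48204*((4**3*(-5*(-9))))) + 35485/(-32504) = 1/(48204*((64*45))) + 35485*(-1/32504) = (1/48204)/2880 - 35485/32504 = (1/48204)*(1/2880) - 35485/32504 = 1/138827520 - 35485/32504 = -615786814337/564056213760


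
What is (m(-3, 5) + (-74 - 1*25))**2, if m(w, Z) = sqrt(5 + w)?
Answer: (99 - sqrt(2))**2 ≈ 9523.0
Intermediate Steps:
(m(-3, 5) + (-74 - 1*25))**2 = (sqrt(5 - 3) + (-74 - 1*25))**2 = (sqrt(2) + (-74 - 25))**2 = (sqrt(2) - 99)**2 = (-99 + sqrt(2))**2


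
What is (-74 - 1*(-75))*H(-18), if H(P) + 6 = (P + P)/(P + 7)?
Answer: -30/11 ≈ -2.7273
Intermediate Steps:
H(P) = -6 + 2*P/(7 + P) (H(P) = -6 + (P + P)/(P + 7) = -6 + (2*P)/(7 + P) = -6 + 2*P/(7 + P))
(-74 - 1*(-75))*H(-18) = (-74 - 1*(-75))*(2*(-21 - 2*(-18))/(7 - 18)) = (-74 + 75)*(2*(-21 + 36)/(-11)) = 1*(2*(-1/11)*15) = 1*(-30/11) = -30/11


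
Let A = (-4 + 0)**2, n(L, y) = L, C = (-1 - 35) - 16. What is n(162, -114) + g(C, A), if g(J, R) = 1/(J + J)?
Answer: 16847/104 ≈ 161.99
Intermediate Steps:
C = -52 (C = -36 - 16 = -52)
A = 16 (A = (-4)**2 = 16)
g(J, R) = 1/(2*J)
n(162, -114) + g(C, A) = 162 + (1/2)/(-52) = 162 + (1/2)*(-1/52) = 162 - 1/104 = 16847/104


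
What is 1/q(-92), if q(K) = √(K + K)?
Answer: -I*√46/92 ≈ -0.073721*I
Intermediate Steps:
q(K) = √2*√K (q(K) = √(2*K) = √2*√K)
1/q(-92) = 1/(√2*√(-92)) = 1/(√2*(2*I*√23)) = 1/(2*I*√46) = -I*√46/92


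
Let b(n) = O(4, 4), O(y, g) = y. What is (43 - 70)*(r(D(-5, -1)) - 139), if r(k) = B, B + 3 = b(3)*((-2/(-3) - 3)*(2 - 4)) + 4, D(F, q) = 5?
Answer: 3222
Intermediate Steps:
b(n) = 4
B = 59/3 (B = -3 + (4*((-2/(-3) - 3)*(2 - 4)) + 4) = -3 + (4*((-2*(-⅓) - 3)*(-2)) + 4) = -3 + (4*((⅔ - 3)*(-2)) + 4) = -3 + (4*(-7/3*(-2)) + 4) = -3 + (4*(14/3) + 4) = -3 + (56/3 + 4) = -3 + 68/3 = 59/3 ≈ 19.667)
r(k) = 59/3
(43 - 70)*(r(D(-5, -1)) - 139) = (43 - 70)*(59/3 - 139) = -27*(-358/3) = 3222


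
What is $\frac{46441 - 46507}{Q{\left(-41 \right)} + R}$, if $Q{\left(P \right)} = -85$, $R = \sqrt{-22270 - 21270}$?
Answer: $\frac{102}{923} + \frac{12 i \sqrt{10885}}{4615} \approx 0.11051 + 0.27128 i$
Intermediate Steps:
$R = 2 i \sqrt{10885}$ ($R = \sqrt{-43540} = 2 i \sqrt{10885} \approx 208.66 i$)
$\frac{46441 - 46507}{Q{\left(-41 \right)} + R} = \frac{46441 - 46507}{-85 + 2 i \sqrt{10885}} = - \frac{66}{-85 + 2 i \sqrt{10885}}$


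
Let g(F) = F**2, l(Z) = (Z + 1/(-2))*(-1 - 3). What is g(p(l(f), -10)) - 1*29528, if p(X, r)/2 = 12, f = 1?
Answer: -28952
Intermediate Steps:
l(Z) = 2 - 4*Z (l(Z) = (Z - 1/2)*(-4) = (-1/2 + Z)*(-4) = 2 - 4*Z)
p(X, r) = 24 (p(X, r) = 2*12 = 24)
g(p(l(f), -10)) - 1*29528 = 24**2 - 1*29528 = 576 - 29528 = -28952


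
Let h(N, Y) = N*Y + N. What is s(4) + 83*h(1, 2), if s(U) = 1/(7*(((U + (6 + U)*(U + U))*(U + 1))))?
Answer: 732061/2940 ≈ 249.00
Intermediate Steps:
h(N, Y) = N + N*Y
s(U) = 1/(7*(1 + U)*(U + 2*U*(6 + U))) (s(U) = 1/(7*(((U + (6 + U)*(2*U))*(1 + U)))) = 1/(7*(((U + 2*U*(6 + U))*(1 + U)))) = 1/(7*(((1 + U)*(U + 2*U*(6 + U))))) = (1/((1 + U)*(U + 2*U*(6 + U))))/7 = 1/(7*(1 + U)*(U + 2*U*(6 + U))))
s(4) + 83*h(1, 2) = (⅐)/(4*(13 + 2*4² + 15*4)) + 83*(1*(1 + 2)) = (⅐)*(¼)/(13 + 2*16 + 60) + 83*(1*3) = (⅐)*(¼)/(13 + 32 + 60) + 83*3 = (⅐)*(¼)/105 + 249 = (⅐)*(¼)*(1/105) + 249 = 1/2940 + 249 = 732061/2940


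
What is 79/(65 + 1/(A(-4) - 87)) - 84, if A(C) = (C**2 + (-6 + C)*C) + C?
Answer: -188251/2274 ≈ -82.784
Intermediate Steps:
A(C) = C + C**2 + C*(-6 + C) (A(C) = (C**2 + C*(-6 + C)) + C = C + C**2 + C*(-6 + C))
79/(65 + 1/(A(-4) - 87)) - 84 = 79/(65 + 1/(-4*(-5 + 2*(-4)) - 87)) - 84 = 79/(65 + 1/(-4*(-5 - 8) - 87)) - 84 = 79/(65 + 1/(-4*(-13) - 87)) - 84 = 79/(65 + 1/(52 - 87)) - 84 = 79/(65 + 1/(-35)) - 84 = 79/(65 - 1/35) - 84 = 79/(2274/35) - 84 = (35/2274)*79 - 84 = 2765/2274 - 84 = -188251/2274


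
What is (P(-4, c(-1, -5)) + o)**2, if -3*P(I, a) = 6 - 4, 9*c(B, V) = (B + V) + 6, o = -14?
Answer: 1936/9 ≈ 215.11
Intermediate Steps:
c(B, V) = 2/3 + B/9 + V/9 (c(B, V) = ((B + V) + 6)/9 = (6 + B + V)/9 = 2/3 + B/9 + V/9)
P(I, a) = -2/3 (P(I, a) = -(6 - 4)/3 = -1/3*2 = -2/3)
(P(-4, c(-1, -5)) + o)**2 = (-2/3 - 14)**2 = (-44/3)**2 = 1936/9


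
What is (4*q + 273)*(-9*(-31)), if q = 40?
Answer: 120807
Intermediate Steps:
(4*q + 273)*(-9*(-31)) = (4*40 + 273)*(-9*(-31)) = (160 + 273)*279 = 433*279 = 120807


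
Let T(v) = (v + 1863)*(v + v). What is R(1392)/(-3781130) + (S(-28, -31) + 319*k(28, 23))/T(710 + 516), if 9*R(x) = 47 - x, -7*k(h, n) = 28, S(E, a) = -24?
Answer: -1702594217/12887613322938 ≈ -0.00013211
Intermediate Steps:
k(h, n) = -4 (k(h, n) = -1/7*28 = -4)
R(x) = 47/9 - x/9 (R(x) = (47 - x)/9 = 47/9 - x/9)
T(v) = 2*v*(1863 + v) (T(v) = (1863 + v)*(2*v) = 2*v*(1863 + v))
R(1392)/(-3781130) + (S(-28, -31) + 319*k(28, 23))/T(710 + 516) = (47/9 - 1/9*1392)/(-3781130) + (-24 + 319*(-4))/((2*(710 + 516)*(1863 + (710 + 516)))) = (47/9 - 464/3)*(-1/3781130) + (-24 - 1276)/((2*1226*(1863 + 1226))) = -1345/9*(-1/3781130) - 1300/(2*1226*3089) = 269/6806034 - 1300/7574228 = 269/6806034 - 1300*1/7574228 = 269/6806034 - 325/1893557 = -1702594217/12887613322938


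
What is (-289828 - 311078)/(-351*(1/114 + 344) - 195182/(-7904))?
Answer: 182675424/36699605 ≈ 4.9776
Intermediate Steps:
(-289828 - 311078)/(-351*(1/114 + 344) - 195182/(-7904)) = -600906/(-351*(1/114 + 344) - 195182*(-1/7904)) = -600906/(-351*39217/114 + 7507/304) = -600906/(-4588389/38 + 7507/304) = -600906/(-36699605/304) = -600906*(-304/36699605) = 182675424/36699605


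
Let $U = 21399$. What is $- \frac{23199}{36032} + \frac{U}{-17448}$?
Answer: $- \frac{48992705}{26195264} \approx -1.8703$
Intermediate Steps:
$- \frac{23199}{36032} + \frac{U}{-17448} = - \frac{23199}{36032} + \frac{21399}{-17448} = \left(-23199\right) \frac{1}{36032} + 21399 \left(- \frac{1}{17448}\right) = - \frac{23199}{36032} - \frac{7133}{5816} = - \frac{48992705}{26195264}$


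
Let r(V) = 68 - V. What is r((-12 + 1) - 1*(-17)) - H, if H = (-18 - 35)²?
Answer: -2747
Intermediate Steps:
H = 2809 (H = (-53)² = 2809)
r((-12 + 1) - 1*(-17)) - H = (68 - ((-12 + 1) - 1*(-17))) - 1*2809 = (68 - (-11 + 17)) - 2809 = (68 - 1*6) - 2809 = (68 - 6) - 2809 = 62 - 2809 = -2747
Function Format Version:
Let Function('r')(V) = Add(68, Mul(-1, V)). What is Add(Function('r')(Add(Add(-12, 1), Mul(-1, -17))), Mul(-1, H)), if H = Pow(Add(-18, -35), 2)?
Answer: -2747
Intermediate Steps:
H = 2809 (H = Pow(-53, 2) = 2809)
Add(Function('r')(Add(Add(-12, 1), Mul(-1, -17))), Mul(-1, H)) = Add(Add(68, Mul(-1, Add(Add(-12, 1), Mul(-1, -17)))), Mul(-1, 2809)) = Add(Add(68, Mul(-1, Add(-11, 17))), -2809) = Add(Add(68, Mul(-1, 6)), -2809) = Add(Add(68, -6), -2809) = Add(62, -2809) = -2747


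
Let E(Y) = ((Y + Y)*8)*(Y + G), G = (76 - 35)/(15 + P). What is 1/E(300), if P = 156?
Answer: 57/82145600 ≈ 6.9389e-7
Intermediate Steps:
G = 41/171 (G = (76 - 35)/(15 + 156) = 41/171 ≈ 0.23977)
E(Y) = 16*Y*(41/171 + Y) (E(Y) = ((Y + Y)*8)*(Y + 41/171) = ((2*Y)*8)*(41/171 + Y) = (16*Y)*(41/171 + Y) = 16*Y*(41/171 + Y))
1/E(300) = 1/((16/171)*300*(41 + 171*300)) = 1/((16/171)*300*(41 + 51300)) = 1/((16/171)*300*51341) = 1/(82145600/57) = 57/82145600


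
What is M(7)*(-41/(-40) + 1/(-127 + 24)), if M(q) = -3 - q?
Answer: -4183/412 ≈ -10.153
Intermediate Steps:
M(7)*(-41/(-40) + 1/(-127 + 24)) = (-3 - 1*7)*(-41/(-40) + 1/(-127 + 24)) = (-3 - 7)*(-41*(-1/40) + 1/(-103)) = -10*(41/40 - 1/103) = -10*4183/4120 = -4183/412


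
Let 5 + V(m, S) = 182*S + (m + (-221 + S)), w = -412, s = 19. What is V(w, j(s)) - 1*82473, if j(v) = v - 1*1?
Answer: -79817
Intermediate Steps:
j(v) = -1 + v (j(v) = v - 1 = -1 + v)
V(m, S) = -226 + m + 183*S (V(m, S) = -5 + (182*S + (m + (-221 + S))) = -5 + (182*S + (-221 + S + m)) = -5 + (-221 + m + 183*S) = -226 + m + 183*S)
V(w, j(s)) - 1*82473 = (-226 - 412 + 183*(-1 + 19)) - 1*82473 = (-226 - 412 + 183*18) - 82473 = (-226 - 412 + 3294) - 82473 = 2656 - 82473 = -79817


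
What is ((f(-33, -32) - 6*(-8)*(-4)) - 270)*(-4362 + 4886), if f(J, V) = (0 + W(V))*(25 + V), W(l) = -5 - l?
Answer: -341124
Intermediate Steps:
f(J, V) = (-5 - V)*(25 + V) (f(J, V) = (0 + (-5 - V))*(25 + V) = (-5 - V)*(25 + V))
((f(-33, -32) - 6*(-8)*(-4)) - 270)*(-4362 + 4886) = ((-(5 - 32)*(25 - 32) - 6*(-8)*(-4)) - 270)*(-4362 + 4886) = ((-1*(-27)*(-7) - (-48)*(-4)) - 270)*524 = ((-189 - 1*192) - 270)*524 = ((-189 - 192) - 270)*524 = (-381 - 270)*524 = -651*524 = -341124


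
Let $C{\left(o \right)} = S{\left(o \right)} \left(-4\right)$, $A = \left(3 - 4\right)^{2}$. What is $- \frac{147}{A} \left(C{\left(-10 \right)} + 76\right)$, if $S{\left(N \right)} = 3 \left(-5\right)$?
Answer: $-19992$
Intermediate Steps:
$S{\left(N \right)} = -15$
$A = 1$ ($A = \left(-1\right)^{2} = 1$)
$C{\left(o \right)} = 60$ ($C{\left(o \right)} = \left(-15\right) \left(-4\right) = 60$)
$- \frac{147}{A} \left(C{\left(-10 \right)} + 76\right) = - \frac{147}{1} \left(60 + 76\right) = \left(-147\right) 1 \cdot 136 = \left(-147\right) 136 = -19992$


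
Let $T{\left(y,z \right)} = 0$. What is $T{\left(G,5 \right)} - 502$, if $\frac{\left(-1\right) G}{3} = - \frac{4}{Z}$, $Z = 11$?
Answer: $-502$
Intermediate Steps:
$G = \frac{12}{11}$ ($G = - 3 \left(- \frac{4}{11}\right) = - 3 \left(\left(-4\right) \frac{1}{11}\right) = \left(-3\right) \left(- \frac{4}{11}\right) = \frac{12}{11} \approx 1.0909$)
$T{\left(G,5 \right)} - 502 = 0 - 502 = -502$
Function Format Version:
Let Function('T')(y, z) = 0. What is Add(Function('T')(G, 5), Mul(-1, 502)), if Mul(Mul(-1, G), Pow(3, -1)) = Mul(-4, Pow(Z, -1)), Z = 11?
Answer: -502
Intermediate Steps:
G = Rational(12, 11) (G = Mul(-3, Mul(-4, Pow(11, -1))) = Mul(-3, Mul(-4, Rational(1, 11))) = Mul(-3, Rational(-4, 11)) = Rational(12, 11) ≈ 1.0909)
Add(Function('T')(G, 5), Mul(-1, 502)) = Add(0, Mul(-1, 502)) = Add(0, -502) = -502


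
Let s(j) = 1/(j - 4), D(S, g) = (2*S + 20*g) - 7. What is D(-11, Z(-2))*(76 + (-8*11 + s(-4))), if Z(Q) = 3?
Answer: -3007/8 ≈ -375.88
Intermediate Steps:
D(S, g) = -7 + 2*S + 20*g
s(j) = 1/(-4 + j)
D(-11, Z(-2))*(76 + (-8*11 + s(-4))) = (-7 + 2*(-11) + 20*3)*(76 + (-8*11 + 1/(-4 - 4))) = (-7 - 22 + 60)*(76 + (-88 + 1/(-8))) = 31*(76 + (-88 - 1/8)) = 31*(76 - 705/8) = 31*(-97/8) = -3007/8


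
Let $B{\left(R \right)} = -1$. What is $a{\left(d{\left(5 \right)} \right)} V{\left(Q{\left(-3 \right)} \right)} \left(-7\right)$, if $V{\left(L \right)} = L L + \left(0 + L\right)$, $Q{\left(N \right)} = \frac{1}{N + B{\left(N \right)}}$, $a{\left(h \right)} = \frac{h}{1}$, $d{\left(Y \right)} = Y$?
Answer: $\frac{105}{16} \approx 6.5625$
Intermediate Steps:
$a{\left(h \right)} = h$ ($a{\left(h \right)} = h 1 = h$)
$Q{\left(N \right)} = \frac{1}{-1 + N}$ ($Q{\left(N \right)} = \frac{1}{N - 1} = \frac{1}{-1 + N}$)
$V{\left(L \right)} = L + L^{2}$ ($V{\left(L \right)} = L^{2} + L = L + L^{2}$)
$a{\left(d{\left(5 \right)} \right)} V{\left(Q{\left(-3 \right)} \right)} \left(-7\right) = 5 \frac{1 + \frac{1}{-1 - 3}}{-1 - 3} \left(-7\right) = 5 \frac{1 + \frac{1}{-4}}{-4} \left(-7\right) = 5 \left(- \frac{1 - \frac{1}{4}}{4}\right) \left(-7\right) = 5 \left(\left(- \frac{1}{4}\right) \frac{3}{4}\right) \left(-7\right) = 5 \left(- \frac{3}{16}\right) \left(-7\right) = \left(- \frac{15}{16}\right) \left(-7\right) = \frac{105}{16}$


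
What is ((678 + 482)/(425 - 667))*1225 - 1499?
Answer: -891879/121 ≈ -7370.9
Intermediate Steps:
((678 + 482)/(425 - 667))*1225 - 1499 = (1160/(-242))*1225 - 1499 = (1160*(-1/242))*1225 - 1499 = -580/121*1225 - 1499 = -710500/121 - 1499 = -891879/121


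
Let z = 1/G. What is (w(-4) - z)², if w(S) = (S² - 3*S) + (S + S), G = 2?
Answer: 1521/4 ≈ 380.25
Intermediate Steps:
w(S) = S² - S (w(S) = (S² - 3*S) + 2*S = S² - S)
z = ½ (z = 1/2 = ½ ≈ 0.50000)
(w(-4) - z)² = (-4*(-1 - 4) - 1*½)² = (-4*(-5) - ½)² = (20 - ½)² = (39/2)² = 1521/4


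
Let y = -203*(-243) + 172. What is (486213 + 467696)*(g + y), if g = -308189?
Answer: -246764811392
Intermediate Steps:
y = 49501 (y = 49329 + 172 = 49501)
(486213 + 467696)*(g + y) = (486213 + 467696)*(-308189 + 49501) = 953909*(-258688) = -246764811392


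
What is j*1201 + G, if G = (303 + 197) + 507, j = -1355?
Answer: -1626348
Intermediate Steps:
G = 1007 (G = 500 + 507 = 1007)
j*1201 + G = -1355*1201 + 1007 = -1627355 + 1007 = -1626348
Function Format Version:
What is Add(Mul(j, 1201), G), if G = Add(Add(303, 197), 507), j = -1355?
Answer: -1626348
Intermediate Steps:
G = 1007 (G = Add(500, 507) = 1007)
Add(Mul(j, 1201), G) = Add(Mul(-1355, 1201), 1007) = Add(-1627355, 1007) = -1626348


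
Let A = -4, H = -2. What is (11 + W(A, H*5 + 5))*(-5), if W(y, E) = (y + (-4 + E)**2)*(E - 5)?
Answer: 3795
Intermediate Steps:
W(y, E) = (-5 + E)*(y + (-4 + E)**2) (W(y, E) = (y + (-4 + E)**2)*(-5 + E) = (-5 + E)*(y + (-4 + E)**2))
(11 + W(A, H*5 + 5))*(-5) = (11 + (-5*(-4) - 5*(-4 + (-2*5 + 5))**2 + (-2*5 + 5)*(-4) + (-2*5 + 5)*(-4 + (-2*5 + 5))**2))*(-5) = (11 + (20 - 5*(-4 + (-10 + 5))**2 + (-10 + 5)*(-4) + (-10 + 5)*(-4 + (-10 + 5))**2))*(-5) = (11 + (20 - 5*(-4 - 5)**2 - 5*(-4) - 5*(-4 - 5)**2))*(-5) = (11 + (20 - 5*(-9)**2 + 20 - 5*(-9)**2))*(-5) = (11 + (20 - 5*81 + 20 - 5*81))*(-5) = (11 + (20 - 405 + 20 - 405))*(-5) = (11 - 770)*(-5) = -759*(-5) = 3795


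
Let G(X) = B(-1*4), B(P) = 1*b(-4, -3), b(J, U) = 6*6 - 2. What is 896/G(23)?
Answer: 448/17 ≈ 26.353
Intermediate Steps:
b(J, U) = 34 (b(J, U) = 36 - 2 = 34)
B(P) = 34 (B(P) = 1*34 = 34)
G(X) = 34
896/G(23) = 896/34 = 896*(1/34) = 448/17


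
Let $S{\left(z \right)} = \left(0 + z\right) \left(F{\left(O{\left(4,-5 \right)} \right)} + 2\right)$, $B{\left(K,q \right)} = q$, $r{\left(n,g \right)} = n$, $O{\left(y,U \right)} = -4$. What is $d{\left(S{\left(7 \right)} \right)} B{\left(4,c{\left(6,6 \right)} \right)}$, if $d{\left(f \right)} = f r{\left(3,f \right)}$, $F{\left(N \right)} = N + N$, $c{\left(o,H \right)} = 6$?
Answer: $-756$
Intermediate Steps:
$F{\left(N \right)} = 2 N$
$S{\left(z \right)} = - 6 z$ ($S{\left(z \right)} = \left(0 + z\right) \left(2 \left(-4\right) + 2\right) = z \left(-8 + 2\right) = z \left(-6\right) = - 6 z$)
$d{\left(f \right)} = 3 f$ ($d{\left(f \right)} = f 3 = 3 f$)
$d{\left(S{\left(7 \right)} \right)} B{\left(4,c{\left(6,6 \right)} \right)} = 3 \left(\left(-6\right) 7\right) 6 = 3 \left(-42\right) 6 = \left(-126\right) 6 = -756$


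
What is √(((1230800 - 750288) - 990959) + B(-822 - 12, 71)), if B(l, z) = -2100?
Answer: I*√512547 ≈ 715.92*I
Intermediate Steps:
√(((1230800 - 750288) - 990959) + B(-822 - 12, 71)) = √(((1230800 - 750288) - 990959) - 2100) = √((480512 - 990959) - 2100) = √(-510447 - 2100) = √(-512547) = I*√512547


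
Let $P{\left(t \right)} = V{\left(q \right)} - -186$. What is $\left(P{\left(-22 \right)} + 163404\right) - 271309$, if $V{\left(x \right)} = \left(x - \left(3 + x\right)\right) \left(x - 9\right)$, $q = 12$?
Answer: $-107728$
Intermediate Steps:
$V{\left(x \right)} = 27 - 3 x$ ($V{\left(x \right)} = - 3 \left(-9 + x\right) = 27 - 3 x$)
$P{\left(t \right)} = 177$ ($P{\left(t \right)} = \left(27 - 36\right) - -186 = \left(27 - 36\right) + 186 = -9 + 186 = 177$)
$\left(P{\left(-22 \right)} + 163404\right) - 271309 = \left(177 + 163404\right) - 271309 = 163581 - 271309 = -107728$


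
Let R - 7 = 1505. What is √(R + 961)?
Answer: √2473 ≈ 49.729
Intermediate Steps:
R = 1512 (R = 7 + 1505 = 1512)
√(R + 961) = √(1512 + 961) = √2473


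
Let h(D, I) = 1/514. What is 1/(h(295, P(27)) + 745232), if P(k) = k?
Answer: 514/383049249 ≈ 1.3419e-6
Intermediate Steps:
h(D, I) = 1/514
1/(h(295, P(27)) + 745232) = 1/(1/514 + 745232) = 1/(383049249/514) = 514/383049249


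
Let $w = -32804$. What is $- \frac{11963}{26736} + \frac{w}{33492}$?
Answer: $- \frac{35492015}{24873392} \approx -1.4269$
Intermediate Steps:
$- \frac{11963}{26736} + \frac{w}{33492} = - \frac{11963}{26736} - \frac{32804}{33492} = \left(-11963\right) \frac{1}{26736} - \frac{8201}{8373} = - \frac{11963}{26736} - \frac{8201}{8373} = - \frac{35492015}{24873392}$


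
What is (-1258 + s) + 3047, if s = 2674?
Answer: 4463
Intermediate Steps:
(-1258 + s) + 3047 = (-1258 + 2674) + 3047 = 1416 + 3047 = 4463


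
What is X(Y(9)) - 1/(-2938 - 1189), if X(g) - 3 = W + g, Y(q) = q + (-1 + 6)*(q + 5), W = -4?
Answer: 321907/4127 ≈ 78.000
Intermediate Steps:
Y(q) = 25 + 6*q (Y(q) = q + 5*(5 + q) = q + (25 + 5*q) = 25 + 6*q)
X(g) = -1 + g (X(g) = 3 + (-4 + g) = -1 + g)
X(Y(9)) - 1/(-2938 - 1189) = (-1 + (25 + 6*9)) - 1/(-2938 - 1189) = (-1 + (25 + 54)) - 1/(-4127) = (-1 + 79) - 1*(-1/4127) = 78 + 1/4127 = 321907/4127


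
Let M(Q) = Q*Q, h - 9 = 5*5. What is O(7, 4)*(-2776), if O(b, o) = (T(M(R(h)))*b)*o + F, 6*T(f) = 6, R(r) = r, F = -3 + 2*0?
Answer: -69400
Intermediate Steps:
F = -3 (F = -3 + 0 = -3)
h = 34 (h = 9 + 5*5 = 9 + 25 = 34)
M(Q) = Q**2
T(f) = 1 (T(f) = (1/6)*6 = 1)
O(b, o) = -3 + b*o (O(b, o) = (1*b)*o - 3 = b*o - 3 = -3 + b*o)
O(7, 4)*(-2776) = (-3 + 7*4)*(-2776) = (-3 + 28)*(-2776) = 25*(-2776) = -69400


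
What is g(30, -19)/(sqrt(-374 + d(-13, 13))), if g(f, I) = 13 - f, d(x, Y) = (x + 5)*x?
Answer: 17*I*sqrt(30)/90 ≈ 1.0346*I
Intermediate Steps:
d(x, Y) = x*(5 + x) (d(x, Y) = (5 + x)*x = x*(5 + x))
g(30, -19)/(sqrt(-374 + d(-13, 13))) = (13 - 1*30)/(sqrt(-374 - 13*(5 - 13))) = (13 - 30)/(sqrt(-374 - 13*(-8))) = -17/sqrt(-374 + 104) = -17*(-I*sqrt(30)/90) = -(-17)*I*sqrt(30)/90 = 17*I*sqrt(30)/90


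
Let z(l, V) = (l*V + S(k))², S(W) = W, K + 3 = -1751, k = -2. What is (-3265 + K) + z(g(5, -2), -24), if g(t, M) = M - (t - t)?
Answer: -2903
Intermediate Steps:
K = -1754 (K = -3 - 1751 = -1754)
g(t, M) = M (g(t, M) = M - 1*0 = M + 0 = M)
z(l, V) = (-2 + V*l)² (z(l, V) = (l*V - 2)² = (V*l - 2)² = (-2 + V*l)²)
(-3265 + K) + z(g(5, -2), -24) = (-3265 - 1754) + (-2 - 24*(-2))² = -5019 + (-2 + 48)² = -5019 + 46² = -5019 + 2116 = -2903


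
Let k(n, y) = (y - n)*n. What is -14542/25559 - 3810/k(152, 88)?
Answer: -22042393/124318976 ≈ -0.17731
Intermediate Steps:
k(n, y) = n*(y - n)
-14542/25559 - 3810/k(152, 88) = -14542/25559 - 3810*1/(152*(88 - 1*152)) = -14542*1/25559 - 3810*1/(152*(88 - 152)) = -14542/25559 - 3810/(152*(-64)) = -14542/25559 - 3810/(-9728) = -14542/25559 - 3810*(-1/9728) = -14542/25559 + 1905/4864 = -22042393/124318976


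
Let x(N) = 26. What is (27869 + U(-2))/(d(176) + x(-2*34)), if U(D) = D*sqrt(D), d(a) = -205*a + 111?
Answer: -27869/35943 + 2*I*sqrt(2)/35943 ≈ -0.77537 + 7.8692e-5*I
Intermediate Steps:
d(a) = 111 - 205*a
U(D) = D**(3/2)
(27869 + U(-2))/(d(176) + x(-2*34)) = (27869 + (-2)**(3/2))/((111 - 205*176) + 26) = (27869 - 2*I*sqrt(2))/((111 - 36080) + 26) = (27869 - 2*I*sqrt(2))/(-35969 + 26) = (27869 - 2*I*sqrt(2))/(-35943) = (27869 - 2*I*sqrt(2))*(-1/35943) = -27869/35943 + 2*I*sqrt(2)/35943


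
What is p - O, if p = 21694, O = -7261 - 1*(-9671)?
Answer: 19284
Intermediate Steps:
O = 2410 (O = -7261 + 9671 = 2410)
p - O = 21694 - 1*2410 = 21694 - 2410 = 19284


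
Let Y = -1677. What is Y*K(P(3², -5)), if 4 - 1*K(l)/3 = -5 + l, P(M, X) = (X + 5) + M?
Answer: 0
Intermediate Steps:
P(M, X) = 5 + M + X (P(M, X) = (5 + X) + M = 5 + M + X)
K(l) = 27 - 3*l (K(l) = 12 - 3*(-5 + l) = 12 + (15 - 3*l) = 27 - 3*l)
Y*K(P(3², -5)) = -1677*(27 - 3*(5 + 3² - 5)) = -1677*(27 - 3*(5 + 9 - 5)) = -1677*(27 - 3*9) = -1677*(27 - 27) = -1677*0 = 0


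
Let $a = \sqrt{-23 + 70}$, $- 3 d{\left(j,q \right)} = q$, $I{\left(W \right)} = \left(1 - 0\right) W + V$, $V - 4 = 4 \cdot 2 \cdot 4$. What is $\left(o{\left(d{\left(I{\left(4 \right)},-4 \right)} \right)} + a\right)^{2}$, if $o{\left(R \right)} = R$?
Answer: $\frac{439}{9} + \frac{8 \sqrt{47}}{3} \approx 67.06$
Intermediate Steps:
$V = 36$ ($V = 4 + 4 \cdot 2 \cdot 4 = 4 + 8 \cdot 4 = 4 + 32 = 36$)
$I{\left(W \right)} = 36 + W$ ($I{\left(W \right)} = \left(1 - 0\right) W + 36 = \left(1 + 0\right) W + 36 = 1 W + 36 = W + 36 = 36 + W$)
$d{\left(j,q \right)} = - \frac{q}{3}$
$a = \sqrt{47} \approx 6.8557$
$\left(o{\left(d{\left(I{\left(4 \right)},-4 \right)} \right)} + a\right)^{2} = \left(\left(- \frac{1}{3}\right) \left(-4\right) + \sqrt{47}\right)^{2} = \left(\frac{4}{3} + \sqrt{47}\right)^{2}$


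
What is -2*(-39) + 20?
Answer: 98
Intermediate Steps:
-2*(-39) + 20 = 78 + 20 = 98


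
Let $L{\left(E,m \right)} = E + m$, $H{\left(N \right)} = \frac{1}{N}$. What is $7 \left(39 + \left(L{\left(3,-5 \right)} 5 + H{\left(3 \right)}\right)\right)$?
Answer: $\frac{616}{3} \approx 205.33$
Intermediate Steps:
$7 \left(39 + \left(L{\left(3,-5 \right)} 5 + H{\left(3 \right)}\right)\right) = 7 \left(39 + \left(\left(3 - 5\right) 5 + \frac{1}{3}\right)\right) = 7 \left(39 + \left(\left(-2\right) 5 + \frac{1}{3}\right)\right) = 7 \left(39 + \left(-10 + \frac{1}{3}\right)\right) = 7 \left(39 - \frac{29}{3}\right) = 7 \cdot \frac{88}{3} = \frac{616}{3}$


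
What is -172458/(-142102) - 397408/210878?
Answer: -5026218373/7491546389 ≈ -0.67092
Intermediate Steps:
-172458/(-142102) - 397408/210878 = -172458*(-1/142102) - 397408*1/210878 = 86229/71051 - 198704/105439 = -5026218373/7491546389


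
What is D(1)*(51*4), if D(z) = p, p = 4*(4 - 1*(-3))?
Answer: 5712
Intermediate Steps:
p = 28 (p = 4*(4 + 3) = 4*7 = 28)
D(z) = 28
D(1)*(51*4) = 28*(51*4) = 28*204 = 5712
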